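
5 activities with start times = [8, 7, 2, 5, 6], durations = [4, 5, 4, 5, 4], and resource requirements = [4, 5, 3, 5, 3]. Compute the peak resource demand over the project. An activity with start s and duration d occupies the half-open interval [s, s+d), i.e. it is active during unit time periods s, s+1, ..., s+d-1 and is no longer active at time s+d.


Each activity i is active on [start_i, start_i + duration_i).
Compute total resource usage per time slot:
  t=0: active resources = [], total = 0
  t=1: active resources = [], total = 0
  t=2: active resources = [3], total = 3
  t=3: active resources = [3], total = 3
  t=4: active resources = [3], total = 3
  t=5: active resources = [3, 5], total = 8
  t=6: active resources = [5, 3], total = 8
  t=7: active resources = [5, 5, 3], total = 13
  t=8: active resources = [4, 5, 5, 3], total = 17
  t=9: active resources = [4, 5, 5, 3], total = 17
  t=10: active resources = [4, 5], total = 9
  t=11: active resources = [4, 5], total = 9
Peak resource demand = 17

17


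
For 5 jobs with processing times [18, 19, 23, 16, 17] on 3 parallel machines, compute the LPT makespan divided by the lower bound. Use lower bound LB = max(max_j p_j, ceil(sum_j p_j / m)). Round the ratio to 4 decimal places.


LPT order: [23, 19, 18, 17, 16]
Machine loads after assignment: [23, 35, 35]
LPT makespan = 35
Lower bound = max(max_job, ceil(total/3)) = max(23, 31) = 31
Ratio = 35 / 31 = 1.129

1.129


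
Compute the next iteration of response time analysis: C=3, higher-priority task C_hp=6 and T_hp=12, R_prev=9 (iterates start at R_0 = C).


R_next = C + ceil(R_prev / T_hp) * C_hp
ceil(9 / 12) = ceil(0.75) = 1
Interference = 1 * 6 = 6
R_next = 3 + 6 = 9
R_next = R_prev, so the iteration has converged (response time = 9).

9


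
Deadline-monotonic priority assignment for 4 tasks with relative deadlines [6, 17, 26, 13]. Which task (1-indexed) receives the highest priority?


Sort tasks by relative deadline (ascending):
  Task 1: deadline = 6
  Task 4: deadline = 13
  Task 2: deadline = 17
  Task 3: deadline = 26
Priority order (highest first): [1, 4, 2, 3]
Highest priority task = 1

1


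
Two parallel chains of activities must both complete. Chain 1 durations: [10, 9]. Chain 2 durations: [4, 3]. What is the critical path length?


Path A total = 10 + 9 = 19
Path B total = 4 + 3 = 7
Critical path = longest path = max(19, 7) = 19

19


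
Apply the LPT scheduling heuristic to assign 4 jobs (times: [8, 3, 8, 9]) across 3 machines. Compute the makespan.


Sort jobs in decreasing order (LPT): [9, 8, 8, 3]
Assign each job to the least loaded machine:
  Machine 1: jobs [9], load = 9
  Machine 2: jobs [8, 3], load = 11
  Machine 3: jobs [8], load = 8
Makespan = max load = 11

11


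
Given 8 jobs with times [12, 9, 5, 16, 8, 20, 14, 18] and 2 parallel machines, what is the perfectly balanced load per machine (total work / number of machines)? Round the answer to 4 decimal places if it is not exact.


Total processing time = 12 + 9 + 5 + 16 + 8 + 20 + 14 + 18 = 102
Number of machines = 2
Ideal balanced load = 102 / 2 = 51.0

51.0


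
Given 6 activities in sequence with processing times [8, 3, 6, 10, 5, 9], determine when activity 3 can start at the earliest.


Activity 3 starts after activities 1 through 2 complete.
Predecessor durations: [8, 3]
ES = 8 + 3 = 11

11


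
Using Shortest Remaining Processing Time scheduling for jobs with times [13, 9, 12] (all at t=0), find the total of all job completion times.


Since all jobs arrive at t=0, SRPT equals SPT ordering.
SPT order: [9, 12, 13]
Completion times:
  Job 1: p=9, C=9
  Job 2: p=12, C=21
  Job 3: p=13, C=34
Total completion time = 9 + 21 + 34 = 64

64


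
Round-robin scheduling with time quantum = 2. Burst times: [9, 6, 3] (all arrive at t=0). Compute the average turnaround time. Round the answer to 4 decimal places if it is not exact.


Time quantum = 2
Execution trace:
  J1 runs 2 units, time = 2
  J2 runs 2 units, time = 4
  J3 runs 2 units, time = 6
  J1 runs 2 units, time = 8
  J2 runs 2 units, time = 10
  J3 runs 1 units, time = 11
  J1 runs 2 units, time = 13
  J2 runs 2 units, time = 15
  J1 runs 2 units, time = 17
  J1 runs 1 units, time = 18
Finish times: [18, 15, 11]
Average turnaround = 44/3 = 14.6667

14.6667


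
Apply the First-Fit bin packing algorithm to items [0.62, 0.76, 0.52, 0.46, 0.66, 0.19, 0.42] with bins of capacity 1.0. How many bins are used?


Place items sequentially using First-Fit:
  Item 0.62 -> new Bin 1
  Item 0.76 -> new Bin 2
  Item 0.52 -> new Bin 3
  Item 0.46 -> Bin 3 (now 0.98)
  Item 0.66 -> new Bin 4
  Item 0.19 -> Bin 1 (now 0.81)
  Item 0.42 -> new Bin 5
Total bins used = 5

5


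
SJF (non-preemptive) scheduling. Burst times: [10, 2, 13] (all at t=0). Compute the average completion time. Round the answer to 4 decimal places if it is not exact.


SJF order (ascending): [2, 10, 13]
Completion times:
  Job 1: burst=2, C=2
  Job 2: burst=10, C=12
  Job 3: burst=13, C=25
Average completion = 39/3 = 13.0

13.0


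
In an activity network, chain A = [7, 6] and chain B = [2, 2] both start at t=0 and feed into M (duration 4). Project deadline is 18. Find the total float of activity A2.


Forward pass: ES(A2) = sum of predecessors on chain A = 7
EF = ES + duration = 7 + 6 = 13
Backward pass: LF(M) = deadline = 18; LS(M) = 18 - 4 = 14
LF(A2) = LS(M) - sum(successors on chain A) = 14 - 0 = 14
LS = LF - duration = 14 - 6 = 8
Total float = LS - ES = 8 - 7 = 1

1


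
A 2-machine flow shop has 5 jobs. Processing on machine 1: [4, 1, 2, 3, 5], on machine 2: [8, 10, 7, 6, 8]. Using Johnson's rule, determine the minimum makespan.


Apply Johnson's rule:
  Group 1 (a <= b): [(2, 1, 10), (3, 2, 7), (4, 3, 6), (1, 4, 8), (5, 5, 8)]
  Group 2 (a > b): []
Optimal job order: [2, 3, 4, 1, 5]
Schedule:
  Job 2: M1 done at 1, M2 done at 11
  Job 3: M1 done at 3, M2 done at 18
  Job 4: M1 done at 6, M2 done at 24
  Job 1: M1 done at 10, M2 done at 32
  Job 5: M1 done at 15, M2 done at 40
Makespan = 40

40


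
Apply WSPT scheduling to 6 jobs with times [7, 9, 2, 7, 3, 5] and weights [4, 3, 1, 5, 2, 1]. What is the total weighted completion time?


Compute p/w ratios and sort ascending (WSPT): [(7, 5), (3, 2), (7, 4), (2, 1), (9, 3), (5, 1)]
Compute weighted completion times:
  Job (p=7,w=5): C=7, w*C=5*7=35
  Job (p=3,w=2): C=10, w*C=2*10=20
  Job (p=7,w=4): C=17, w*C=4*17=68
  Job (p=2,w=1): C=19, w*C=1*19=19
  Job (p=9,w=3): C=28, w*C=3*28=84
  Job (p=5,w=1): C=33, w*C=1*33=33
Total weighted completion time = 259

259


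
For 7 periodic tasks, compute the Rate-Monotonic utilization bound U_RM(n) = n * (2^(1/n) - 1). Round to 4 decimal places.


Compute 2^(1/7) = 1.1040895137
Subtract 1: 1.1040895137 - 1 = 0.1040895137
Multiply by n: 7 * 0.1040895137 = 0.7286265959
Round to 4 dp: 0.7286

0.7286


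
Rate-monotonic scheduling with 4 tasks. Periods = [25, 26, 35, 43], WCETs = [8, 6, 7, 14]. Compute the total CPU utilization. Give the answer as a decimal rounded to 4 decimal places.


Compute individual utilizations (exact fractions):
  Task 1: C/T = 8/25 (approx. 0.32)
  Task 2: C/T = 6/26 = 3/13 (approx. 0.2308)
  Task 3: C/T = 7/35 = 1/5 (approx. 0.2)
  Task 4: C/T = 14/43 (approx. 0.3256)
Total utilization U = 8/25 + 3/13 + 1/5 + 14/43 = 15042/13975
Rounded to 4 decimal places: U = 1.0764
RM (Liu & Layland) bound for 4 tasks = 0.756828; compare with U = 15042/13975 (approx. 1.076351)
U > 1, so the task set is not schedulable (processor overloaded).

1.0764


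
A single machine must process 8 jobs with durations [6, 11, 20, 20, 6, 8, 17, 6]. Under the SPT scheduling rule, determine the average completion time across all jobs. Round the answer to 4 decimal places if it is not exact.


Sort jobs by processing time (SPT order): [6, 6, 6, 8, 11, 17, 20, 20]
Compute completion times sequentially:
  Job 1: processing = 6, completes at 6
  Job 2: processing = 6, completes at 12
  Job 3: processing = 6, completes at 18
  Job 4: processing = 8, completes at 26
  Job 5: processing = 11, completes at 37
  Job 6: processing = 17, completes at 54
  Job 7: processing = 20, completes at 74
  Job 8: processing = 20, completes at 94
Sum of completion times = 321
Average completion time = 321/8 = 40.125

40.125


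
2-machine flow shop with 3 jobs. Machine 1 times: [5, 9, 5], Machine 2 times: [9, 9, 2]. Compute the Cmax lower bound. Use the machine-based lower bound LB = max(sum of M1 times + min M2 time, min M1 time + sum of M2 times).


LB1 = sum(M1 times) + min(M2 times) = 19 + 2 = 21
LB2 = min(M1 times) + sum(M2 times) = 5 + 20 = 25
Lower bound = max(LB1, LB2) = max(21, 25) = 25

25


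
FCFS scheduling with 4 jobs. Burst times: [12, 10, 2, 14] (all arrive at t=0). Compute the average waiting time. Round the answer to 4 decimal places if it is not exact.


FCFS order (as given): [12, 10, 2, 14]
Waiting times:
  Job 1: wait = 0
  Job 2: wait = 12
  Job 3: wait = 22
  Job 4: wait = 24
Sum of waiting times = 58
Average waiting time = 58/4 = 14.5

14.5


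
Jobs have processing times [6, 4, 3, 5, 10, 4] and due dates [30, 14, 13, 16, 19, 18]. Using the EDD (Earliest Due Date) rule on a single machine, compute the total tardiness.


Sort by due date (EDD order): [(3, 13), (4, 14), (5, 16), (4, 18), (10, 19), (6, 30)]
Compute completion times and tardiness:
  Job 1: p=3, d=13, C=3, tardiness=max(0,3-13)=0
  Job 2: p=4, d=14, C=7, tardiness=max(0,7-14)=0
  Job 3: p=5, d=16, C=12, tardiness=max(0,12-16)=0
  Job 4: p=4, d=18, C=16, tardiness=max(0,16-18)=0
  Job 5: p=10, d=19, C=26, tardiness=max(0,26-19)=7
  Job 6: p=6, d=30, C=32, tardiness=max(0,32-30)=2
Total tardiness = 9

9


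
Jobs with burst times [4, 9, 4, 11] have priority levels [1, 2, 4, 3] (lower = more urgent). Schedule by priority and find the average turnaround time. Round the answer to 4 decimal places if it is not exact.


Sort by priority (ascending = highest first):
Order: [(1, 4), (2, 9), (3, 11), (4, 4)]
Completion times:
  Priority 1, burst=4, C=4
  Priority 2, burst=9, C=13
  Priority 3, burst=11, C=24
  Priority 4, burst=4, C=28
Average turnaround = 69/4 = 17.25

17.25


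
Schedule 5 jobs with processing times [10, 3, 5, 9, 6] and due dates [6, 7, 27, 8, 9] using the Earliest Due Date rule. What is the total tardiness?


Sort by due date (EDD order): [(10, 6), (3, 7), (9, 8), (6, 9), (5, 27)]
Compute completion times and tardiness:
  Job 1: p=10, d=6, C=10, tardiness=max(0,10-6)=4
  Job 2: p=3, d=7, C=13, tardiness=max(0,13-7)=6
  Job 3: p=9, d=8, C=22, tardiness=max(0,22-8)=14
  Job 4: p=6, d=9, C=28, tardiness=max(0,28-9)=19
  Job 5: p=5, d=27, C=33, tardiness=max(0,33-27)=6
Total tardiness = 49

49


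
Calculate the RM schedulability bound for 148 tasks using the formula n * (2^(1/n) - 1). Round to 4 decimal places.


Compute 2^(1/148) = 1.0046944113
Subtract 1: 1.0046944113 - 1 = 0.0046944113
Multiply by n: 148 * 0.0046944113 = 0.6947728724
Round to 4 dp: 0.6948

0.6948


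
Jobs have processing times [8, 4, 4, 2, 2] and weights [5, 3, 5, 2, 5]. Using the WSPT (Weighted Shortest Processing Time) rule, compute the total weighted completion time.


Compute p/w ratios and sort ascending (WSPT): [(2, 5), (4, 5), (2, 2), (4, 3), (8, 5)]
Compute weighted completion times:
  Job (p=2,w=5): C=2, w*C=5*2=10
  Job (p=4,w=5): C=6, w*C=5*6=30
  Job (p=2,w=2): C=8, w*C=2*8=16
  Job (p=4,w=3): C=12, w*C=3*12=36
  Job (p=8,w=5): C=20, w*C=5*20=100
Total weighted completion time = 192

192


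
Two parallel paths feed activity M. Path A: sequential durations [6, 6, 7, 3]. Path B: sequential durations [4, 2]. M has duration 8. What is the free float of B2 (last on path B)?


ES(B2) = sum of predecessors on chain B = 4
EF(B2) = ES + duration = 4 + 2 = 6
Successor of B2 is M. ES(M) = max(sum(A), sum(B)) = max(22, 6) = 22
Free float = ES(successor) - EF(current) = 22 - 6 = 16

16


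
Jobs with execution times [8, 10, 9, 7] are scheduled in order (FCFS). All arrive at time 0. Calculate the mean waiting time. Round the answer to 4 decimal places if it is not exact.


FCFS order (as given): [8, 10, 9, 7]
Waiting times:
  Job 1: wait = 0
  Job 2: wait = 8
  Job 3: wait = 18
  Job 4: wait = 27
Sum of waiting times = 53
Average waiting time = 53/4 = 13.25

13.25


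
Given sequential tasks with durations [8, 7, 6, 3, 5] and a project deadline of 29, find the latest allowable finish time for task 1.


LF(activity 1) = deadline - sum of successor durations
Successors: activities 2 through 5 with durations [7, 6, 3, 5]
Sum of successor durations = 21
LF = 29 - 21 = 8

8


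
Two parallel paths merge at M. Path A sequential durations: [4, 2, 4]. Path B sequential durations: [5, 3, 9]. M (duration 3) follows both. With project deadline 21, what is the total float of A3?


Forward pass: ES(A3) = sum of predecessors on chain A = 6
EF = ES + duration = 6 + 4 = 10
Backward pass: LF(M) = deadline = 21; LS(M) = 21 - 3 = 18
LF(A3) = LS(M) - sum(successors on chain A) = 18 - 0 = 18
LS = LF - duration = 18 - 4 = 14
Total float = LS - ES = 14 - 6 = 8

8


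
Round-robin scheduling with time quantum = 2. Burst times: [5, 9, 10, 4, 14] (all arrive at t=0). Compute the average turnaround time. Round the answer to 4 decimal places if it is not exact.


Time quantum = 2
Execution trace:
  J1 runs 2 units, time = 2
  J2 runs 2 units, time = 4
  J3 runs 2 units, time = 6
  J4 runs 2 units, time = 8
  J5 runs 2 units, time = 10
  J1 runs 2 units, time = 12
  J2 runs 2 units, time = 14
  J3 runs 2 units, time = 16
  J4 runs 2 units, time = 18
  J5 runs 2 units, time = 20
  J1 runs 1 units, time = 21
  J2 runs 2 units, time = 23
  J3 runs 2 units, time = 25
  J5 runs 2 units, time = 27
  J2 runs 2 units, time = 29
  J3 runs 2 units, time = 31
  J5 runs 2 units, time = 33
  J2 runs 1 units, time = 34
  J3 runs 2 units, time = 36
  J5 runs 2 units, time = 38
  J5 runs 2 units, time = 40
  J5 runs 2 units, time = 42
Finish times: [21, 34, 36, 18, 42]
Average turnaround = 151/5 = 30.2

30.2


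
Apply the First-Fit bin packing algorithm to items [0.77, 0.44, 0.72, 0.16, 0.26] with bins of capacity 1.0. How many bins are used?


Place items sequentially using First-Fit:
  Item 0.77 -> new Bin 1
  Item 0.44 -> new Bin 2
  Item 0.72 -> new Bin 3
  Item 0.16 -> Bin 1 (now 0.93)
  Item 0.26 -> Bin 2 (now 0.7)
Total bins used = 3

3


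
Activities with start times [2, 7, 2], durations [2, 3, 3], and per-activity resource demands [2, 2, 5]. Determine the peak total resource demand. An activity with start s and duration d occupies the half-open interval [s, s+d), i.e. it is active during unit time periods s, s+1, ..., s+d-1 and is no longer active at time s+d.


Each activity i is active on [start_i, start_i + duration_i).
Compute total resource usage per time slot:
  t=0: active resources = [], total = 0
  t=1: active resources = [], total = 0
  t=2: active resources = [2, 5], total = 7
  t=3: active resources = [2, 5], total = 7
  t=4: active resources = [5], total = 5
  t=5: active resources = [], total = 0
  t=6: active resources = [], total = 0
  t=7: active resources = [2], total = 2
  t=8: active resources = [2], total = 2
  t=9: active resources = [2], total = 2
Peak resource demand = 7

7


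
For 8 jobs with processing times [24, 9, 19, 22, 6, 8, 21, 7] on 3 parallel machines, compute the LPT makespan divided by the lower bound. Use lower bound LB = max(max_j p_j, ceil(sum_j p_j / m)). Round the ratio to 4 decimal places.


LPT order: [24, 22, 21, 19, 9, 8, 7, 6]
Machine loads after assignment: [38, 38, 40]
LPT makespan = 40
Lower bound = max(max_job, ceil(total/3)) = max(24, 39) = 39
Ratio = 40 / 39 = 1.0256

1.0256


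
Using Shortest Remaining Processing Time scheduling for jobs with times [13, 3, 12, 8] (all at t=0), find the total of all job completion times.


Since all jobs arrive at t=0, SRPT equals SPT ordering.
SPT order: [3, 8, 12, 13]
Completion times:
  Job 1: p=3, C=3
  Job 2: p=8, C=11
  Job 3: p=12, C=23
  Job 4: p=13, C=36
Total completion time = 3 + 11 + 23 + 36 = 73

73


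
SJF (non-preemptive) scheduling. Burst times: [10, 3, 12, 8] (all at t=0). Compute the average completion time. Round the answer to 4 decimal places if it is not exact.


SJF order (ascending): [3, 8, 10, 12]
Completion times:
  Job 1: burst=3, C=3
  Job 2: burst=8, C=11
  Job 3: burst=10, C=21
  Job 4: burst=12, C=33
Average completion = 68/4 = 17.0

17.0


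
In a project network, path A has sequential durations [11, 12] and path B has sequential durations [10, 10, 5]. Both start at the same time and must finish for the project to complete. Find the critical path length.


Path A total = 11 + 12 = 23
Path B total = 10 + 10 + 5 = 25
Critical path = longest path = max(23, 25) = 25

25


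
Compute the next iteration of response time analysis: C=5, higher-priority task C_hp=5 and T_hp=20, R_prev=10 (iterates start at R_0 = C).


R_next = C + ceil(R_prev / T_hp) * C_hp
ceil(10 / 20) = ceil(0.5) = 1
Interference = 1 * 5 = 5
R_next = 5 + 5 = 10
R_next = R_prev, so the iteration has converged (response time = 10).

10


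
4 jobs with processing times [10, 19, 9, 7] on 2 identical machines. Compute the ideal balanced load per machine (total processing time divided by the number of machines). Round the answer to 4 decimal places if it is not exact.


Total processing time = 10 + 19 + 9 + 7 = 45
Number of machines = 2
Ideal balanced load = 45 / 2 = 22.5

22.5


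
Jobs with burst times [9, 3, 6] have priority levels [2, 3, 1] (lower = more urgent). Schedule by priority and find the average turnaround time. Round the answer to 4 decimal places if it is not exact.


Sort by priority (ascending = highest first):
Order: [(1, 6), (2, 9), (3, 3)]
Completion times:
  Priority 1, burst=6, C=6
  Priority 2, burst=9, C=15
  Priority 3, burst=3, C=18
Average turnaround = 39/3 = 13.0

13.0


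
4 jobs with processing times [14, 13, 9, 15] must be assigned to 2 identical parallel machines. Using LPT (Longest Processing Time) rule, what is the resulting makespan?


Sort jobs in decreasing order (LPT): [15, 14, 13, 9]
Assign each job to the least loaded machine:
  Machine 1: jobs [15, 9], load = 24
  Machine 2: jobs [14, 13], load = 27
Makespan = max load = 27

27


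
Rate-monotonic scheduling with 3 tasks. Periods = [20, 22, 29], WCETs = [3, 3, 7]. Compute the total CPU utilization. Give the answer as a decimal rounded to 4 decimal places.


Compute individual utilizations (exact fractions):
  Task 1: C/T = 3/20 (approx. 0.15)
  Task 2: C/T = 3/22 (approx. 0.1364)
  Task 3: C/T = 7/29 (approx. 0.2414)
Total utilization U = 3/20 + 3/22 + 7/29 = 3367/6380
Rounded to 4 decimal places: U = 0.5277
RM (Liu & Layland) bound for 3 tasks = 0.779763; compare with U = 3367/6380 (approx. 0.527743)
U <= bound, so schedulable by RM sufficient condition.

0.5277


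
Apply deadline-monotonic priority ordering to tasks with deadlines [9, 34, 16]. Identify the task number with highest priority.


Sort tasks by relative deadline (ascending):
  Task 1: deadline = 9
  Task 3: deadline = 16
  Task 2: deadline = 34
Priority order (highest first): [1, 3, 2]
Highest priority task = 1

1


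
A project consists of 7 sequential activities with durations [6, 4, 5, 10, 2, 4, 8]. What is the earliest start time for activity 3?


Activity 3 starts after activities 1 through 2 complete.
Predecessor durations: [6, 4]
ES = 6 + 4 = 10

10


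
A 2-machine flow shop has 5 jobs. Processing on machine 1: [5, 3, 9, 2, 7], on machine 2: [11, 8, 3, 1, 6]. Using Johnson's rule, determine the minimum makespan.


Apply Johnson's rule:
  Group 1 (a <= b): [(2, 3, 8), (1, 5, 11)]
  Group 2 (a > b): [(5, 7, 6), (3, 9, 3), (4, 2, 1)]
Optimal job order: [2, 1, 5, 3, 4]
Schedule:
  Job 2: M1 done at 3, M2 done at 11
  Job 1: M1 done at 8, M2 done at 22
  Job 5: M1 done at 15, M2 done at 28
  Job 3: M1 done at 24, M2 done at 31
  Job 4: M1 done at 26, M2 done at 32
Makespan = 32

32


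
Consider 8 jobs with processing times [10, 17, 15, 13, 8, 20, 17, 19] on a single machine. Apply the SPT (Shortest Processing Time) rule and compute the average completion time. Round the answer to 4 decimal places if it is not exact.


Sort jobs by processing time (SPT order): [8, 10, 13, 15, 17, 17, 19, 20]
Compute completion times sequentially:
  Job 1: processing = 8, completes at 8
  Job 2: processing = 10, completes at 18
  Job 3: processing = 13, completes at 31
  Job 4: processing = 15, completes at 46
  Job 5: processing = 17, completes at 63
  Job 6: processing = 17, completes at 80
  Job 7: processing = 19, completes at 99
  Job 8: processing = 20, completes at 119
Sum of completion times = 464
Average completion time = 464/8 = 58.0

58.0


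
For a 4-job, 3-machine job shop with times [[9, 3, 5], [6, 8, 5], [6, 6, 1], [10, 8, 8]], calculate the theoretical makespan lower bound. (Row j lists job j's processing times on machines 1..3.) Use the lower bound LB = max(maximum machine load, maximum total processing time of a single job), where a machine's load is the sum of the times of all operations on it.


Machine loads:
  Machine 1: 9 + 6 + 6 + 10 = 31
  Machine 2: 3 + 8 + 6 + 8 = 25
  Machine 3: 5 + 5 + 1 + 8 = 19
Max machine load = 31
Job totals:
  Job 1: 17
  Job 2: 19
  Job 3: 13
  Job 4: 26
Max job total = 26
Lower bound = max(31, 26) = 31

31


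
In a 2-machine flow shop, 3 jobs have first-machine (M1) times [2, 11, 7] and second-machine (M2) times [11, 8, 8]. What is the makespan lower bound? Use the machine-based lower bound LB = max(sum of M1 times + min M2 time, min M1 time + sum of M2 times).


LB1 = sum(M1 times) + min(M2 times) = 20 + 8 = 28
LB2 = min(M1 times) + sum(M2 times) = 2 + 27 = 29
Lower bound = max(LB1, LB2) = max(28, 29) = 29

29


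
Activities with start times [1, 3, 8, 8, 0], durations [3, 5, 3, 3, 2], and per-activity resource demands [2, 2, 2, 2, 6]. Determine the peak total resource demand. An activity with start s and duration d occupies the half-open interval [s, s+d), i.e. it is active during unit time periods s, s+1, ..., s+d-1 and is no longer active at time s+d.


Each activity i is active on [start_i, start_i + duration_i).
Compute total resource usage per time slot:
  t=0: active resources = [6], total = 6
  t=1: active resources = [2, 6], total = 8
  t=2: active resources = [2], total = 2
  t=3: active resources = [2, 2], total = 4
  t=4: active resources = [2], total = 2
  t=5: active resources = [2], total = 2
  t=6: active resources = [2], total = 2
  t=7: active resources = [2], total = 2
  t=8: active resources = [2, 2], total = 4
  t=9: active resources = [2, 2], total = 4
  t=10: active resources = [2, 2], total = 4
Peak resource demand = 8

8


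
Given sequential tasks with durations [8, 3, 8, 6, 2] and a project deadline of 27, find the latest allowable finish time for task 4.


LF(activity 4) = deadline - sum of successor durations
Successors: activities 5 through 5 with durations [2]
Sum of successor durations = 2
LF = 27 - 2 = 25

25


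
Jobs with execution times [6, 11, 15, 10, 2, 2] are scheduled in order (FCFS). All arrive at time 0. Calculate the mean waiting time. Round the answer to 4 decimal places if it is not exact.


FCFS order (as given): [6, 11, 15, 10, 2, 2]
Waiting times:
  Job 1: wait = 0
  Job 2: wait = 6
  Job 3: wait = 17
  Job 4: wait = 32
  Job 5: wait = 42
  Job 6: wait = 44
Sum of waiting times = 141
Average waiting time = 141/6 = 23.5

23.5


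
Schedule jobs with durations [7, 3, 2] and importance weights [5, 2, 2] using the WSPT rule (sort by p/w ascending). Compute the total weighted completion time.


Compute p/w ratios and sort ascending (WSPT): [(2, 2), (7, 5), (3, 2)]
Compute weighted completion times:
  Job (p=2,w=2): C=2, w*C=2*2=4
  Job (p=7,w=5): C=9, w*C=5*9=45
  Job (p=3,w=2): C=12, w*C=2*12=24
Total weighted completion time = 73

73


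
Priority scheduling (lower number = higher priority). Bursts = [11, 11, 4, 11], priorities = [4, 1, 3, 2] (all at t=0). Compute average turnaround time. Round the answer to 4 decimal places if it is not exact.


Sort by priority (ascending = highest first):
Order: [(1, 11), (2, 11), (3, 4), (4, 11)]
Completion times:
  Priority 1, burst=11, C=11
  Priority 2, burst=11, C=22
  Priority 3, burst=4, C=26
  Priority 4, burst=11, C=37
Average turnaround = 96/4 = 24.0

24.0


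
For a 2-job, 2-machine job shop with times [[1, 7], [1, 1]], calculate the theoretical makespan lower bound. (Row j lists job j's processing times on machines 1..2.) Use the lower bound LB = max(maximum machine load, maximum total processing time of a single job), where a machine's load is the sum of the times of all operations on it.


Machine loads:
  Machine 1: 1 + 1 = 2
  Machine 2: 7 + 1 = 8
Max machine load = 8
Job totals:
  Job 1: 8
  Job 2: 2
Max job total = 8
Lower bound = max(8, 8) = 8

8


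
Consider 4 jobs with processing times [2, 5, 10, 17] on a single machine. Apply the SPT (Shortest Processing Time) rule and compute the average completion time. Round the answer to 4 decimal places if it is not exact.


Sort jobs by processing time (SPT order): [2, 5, 10, 17]
Compute completion times sequentially:
  Job 1: processing = 2, completes at 2
  Job 2: processing = 5, completes at 7
  Job 3: processing = 10, completes at 17
  Job 4: processing = 17, completes at 34
Sum of completion times = 60
Average completion time = 60/4 = 15.0

15.0


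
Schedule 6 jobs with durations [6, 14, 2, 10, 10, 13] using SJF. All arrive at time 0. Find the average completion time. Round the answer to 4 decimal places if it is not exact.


SJF order (ascending): [2, 6, 10, 10, 13, 14]
Completion times:
  Job 1: burst=2, C=2
  Job 2: burst=6, C=8
  Job 3: burst=10, C=18
  Job 4: burst=10, C=28
  Job 5: burst=13, C=41
  Job 6: burst=14, C=55
Average completion = 152/6 = 25.3333

25.3333


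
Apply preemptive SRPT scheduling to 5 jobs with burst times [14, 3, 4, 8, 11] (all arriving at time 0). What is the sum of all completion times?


Since all jobs arrive at t=0, SRPT equals SPT ordering.
SPT order: [3, 4, 8, 11, 14]
Completion times:
  Job 1: p=3, C=3
  Job 2: p=4, C=7
  Job 3: p=8, C=15
  Job 4: p=11, C=26
  Job 5: p=14, C=40
Total completion time = 3 + 7 + 15 + 26 + 40 = 91

91


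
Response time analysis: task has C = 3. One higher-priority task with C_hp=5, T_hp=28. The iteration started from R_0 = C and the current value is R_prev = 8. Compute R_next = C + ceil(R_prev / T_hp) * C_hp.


R_next = C + ceil(R_prev / T_hp) * C_hp
ceil(8 / 28) = ceil(0.2857) = 1
Interference = 1 * 5 = 5
R_next = 3 + 5 = 8
R_next = R_prev, so the iteration has converged (response time = 8).

8


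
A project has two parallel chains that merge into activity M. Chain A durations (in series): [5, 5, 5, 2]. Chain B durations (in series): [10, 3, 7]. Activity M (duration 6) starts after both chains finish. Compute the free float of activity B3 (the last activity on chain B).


ES(B3) = sum of predecessors on chain B = 13
EF(B3) = ES + duration = 13 + 7 = 20
Successor of B3 is M. ES(M) = max(sum(A), sum(B)) = max(17, 20) = 20
Free float = ES(successor) - EF(current) = 20 - 20 = 0

0


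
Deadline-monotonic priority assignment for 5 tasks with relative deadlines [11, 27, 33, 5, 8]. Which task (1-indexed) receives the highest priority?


Sort tasks by relative deadline (ascending):
  Task 4: deadline = 5
  Task 5: deadline = 8
  Task 1: deadline = 11
  Task 2: deadline = 27
  Task 3: deadline = 33
Priority order (highest first): [4, 5, 1, 2, 3]
Highest priority task = 4

4


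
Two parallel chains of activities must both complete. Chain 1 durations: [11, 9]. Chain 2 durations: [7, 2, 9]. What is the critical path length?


Path A total = 11 + 9 = 20
Path B total = 7 + 2 + 9 = 18
Critical path = longest path = max(20, 18) = 20

20


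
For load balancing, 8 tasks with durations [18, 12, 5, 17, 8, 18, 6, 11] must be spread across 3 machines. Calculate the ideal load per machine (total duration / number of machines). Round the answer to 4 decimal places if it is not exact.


Total processing time = 18 + 12 + 5 + 17 + 8 + 18 + 6 + 11 = 95
Number of machines = 3
Ideal balanced load = 95 / 3 = 31.6667

31.6667


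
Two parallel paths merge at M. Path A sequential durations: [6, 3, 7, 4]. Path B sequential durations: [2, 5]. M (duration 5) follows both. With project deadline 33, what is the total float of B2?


Forward pass: ES(B2) = sum of predecessors on chain B = 2
EF = ES + duration = 2 + 5 = 7
Backward pass: LF(M) = deadline = 33; LS(M) = 33 - 5 = 28
LF(B2) = LS(M) - sum(successors on chain B) = 28 - 0 = 28
LS = LF - duration = 28 - 5 = 23
Total float = LS - ES = 23 - 2 = 21

21


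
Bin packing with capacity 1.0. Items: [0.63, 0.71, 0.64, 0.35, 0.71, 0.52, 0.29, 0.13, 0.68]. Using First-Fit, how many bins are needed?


Place items sequentially using First-Fit:
  Item 0.63 -> new Bin 1
  Item 0.71 -> new Bin 2
  Item 0.64 -> new Bin 3
  Item 0.35 -> Bin 1 (now 0.98)
  Item 0.71 -> new Bin 4
  Item 0.52 -> new Bin 5
  Item 0.29 -> Bin 2 (now 1.0)
  Item 0.13 -> Bin 3 (now 0.77)
  Item 0.68 -> new Bin 6
Total bins used = 6

6


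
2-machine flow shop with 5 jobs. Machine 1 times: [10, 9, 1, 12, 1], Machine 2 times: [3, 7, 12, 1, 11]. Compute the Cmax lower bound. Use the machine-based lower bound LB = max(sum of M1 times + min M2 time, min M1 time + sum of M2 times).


LB1 = sum(M1 times) + min(M2 times) = 33 + 1 = 34
LB2 = min(M1 times) + sum(M2 times) = 1 + 34 = 35
Lower bound = max(LB1, LB2) = max(34, 35) = 35

35


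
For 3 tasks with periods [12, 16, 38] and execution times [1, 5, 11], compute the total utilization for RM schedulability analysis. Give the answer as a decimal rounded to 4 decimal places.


Compute individual utilizations (exact fractions):
  Task 1: C/T = 1/12 (approx. 0.0833)
  Task 2: C/T = 5/16 (approx. 0.3125)
  Task 3: C/T = 11/38 (approx. 0.2895)
Total utilization U = 1/12 + 5/16 + 11/38 = 625/912
Rounded to 4 decimal places: U = 0.6853
RM (Liu & Layland) bound for 3 tasks = 0.779763; compare with U = 625/912 (approx. 0.685307)
U <= bound, so schedulable by RM sufficient condition.

0.6853


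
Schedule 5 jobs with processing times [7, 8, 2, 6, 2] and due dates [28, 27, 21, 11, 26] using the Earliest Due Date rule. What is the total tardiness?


Sort by due date (EDD order): [(6, 11), (2, 21), (2, 26), (8, 27), (7, 28)]
Compute completion times and tardiness:
  Job 1: p=6, d=11, C=6, tardiness=max(0,6-11)=0
  Job 2: p=2, d=21, C=8, tardiness=max(0,8-21)=0
  Job 3: p=2, d=26, C=10, tardiness=max(0,10-26)=0
  Job 4: p=8, d=27, C=18, tardiness=max(0,18-27)=0
  Job 5: p=7, d=28, C=25, tardiness=max(0,25-28)=0
Total tardiness = 0

0


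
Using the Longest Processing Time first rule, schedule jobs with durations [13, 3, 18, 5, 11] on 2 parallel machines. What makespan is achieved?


Sort jobs in decreasing order (LPT): [18, 13, 11, 5, 3]
Assign each job to the least loaded machine:
  Machine 1: jobs [18, 5, 3], load = 26
  Machine 2: jobs [13, 11], load = 24
Makespan = max load = 26

26


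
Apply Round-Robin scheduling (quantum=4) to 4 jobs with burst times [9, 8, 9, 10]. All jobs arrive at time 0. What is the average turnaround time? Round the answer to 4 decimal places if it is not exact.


Time quantum = 4
Execution trace:
  J1 runs 4 units, time = 4
  J2 runs 4 units, time = 8
  J3 runs 4 units, time = 12
  J4 runs 4 units, time = 16
  J1 runs 4 units, time = 20
  J2 runs 4 units, time = 24
  J3 runs 4 units, time = 28
  J4 runs 4 units, time = 32
  J1 runs 1 units, time = 33
  J3 runs 1 units, time = 34
  J4 runs 2 units, time = 36
Finish times: [33, 24, 34, 36]
Average turnaround = 127/4 = 31.75

31.75


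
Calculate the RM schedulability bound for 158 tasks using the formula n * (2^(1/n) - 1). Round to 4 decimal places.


Compute 2^(1/158) = 1.0043966445
Subtract 1: 1.0043966445 - 1 = 0.0043966445
Multiply by n: 158 * 0.0043966445 = 0.6946698310
Round to 4 dp: 0.6947

0.6947


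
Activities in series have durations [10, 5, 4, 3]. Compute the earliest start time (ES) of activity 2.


Activity 2 starts after activities 1 through 1 complete.
Predecessor durations: [10]
ES = 10 = 10

10


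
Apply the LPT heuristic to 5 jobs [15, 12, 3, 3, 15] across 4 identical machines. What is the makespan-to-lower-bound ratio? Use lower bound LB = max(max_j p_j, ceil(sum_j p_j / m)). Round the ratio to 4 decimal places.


LPT order: [15, 15, 12, 3, 3]
Machine loads after assignment: [15, 15, 12, 6]
LPT makespan = 15
Lower bound = max(max_job, ceil(total/4)) = max(15, 12) = 15
Ratio = 15 / 15 = 1.0

1.0


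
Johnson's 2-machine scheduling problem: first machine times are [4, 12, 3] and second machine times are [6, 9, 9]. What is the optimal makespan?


Apply Johnson's rule:
  Group 1 (a <= b): [(3, 3, 9), (1, 4, 6)]
  Group 2 (a > b): [(2, 12, 9)]
Optimal job order: [3, 1, 2]
Schedule:
  Job 3: M1 done at 3, M2 done at 12
  Job 1: M1 done at 7, M2 done at 18
  Job 2: M1 done at 19, M2 done at 28
Makespan = 28

28


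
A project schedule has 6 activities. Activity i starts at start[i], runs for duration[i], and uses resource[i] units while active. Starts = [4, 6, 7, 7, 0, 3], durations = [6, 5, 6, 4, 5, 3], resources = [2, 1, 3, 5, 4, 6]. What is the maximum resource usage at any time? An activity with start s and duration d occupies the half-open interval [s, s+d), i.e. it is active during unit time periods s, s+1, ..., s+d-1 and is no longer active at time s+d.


Each activity i is active on [start_i, start_i + duration_i).
Compute total resource usage per time slot:
  t=0: active resources = [4], total = 4
  t=1: active resources = [4], total = 4
  t=2: active resources = [4], total = 4
  t=3: active resources = [4, 6], total = 10
  t=4: active resources = [2, 4, 6], total = 12
  t=5: active resources = [2, 6], total = 8
  t=6: active resources = [2, 1], total = 3
  t=7: active resources = [2, 1, 3, 5], total = 11
  t=8: active resources = [2, 1, 3, 5], total = 11
  t=9: active resources = [2, 1, 3, 5], total = 11
  t=10: active resources = [1, 3, 5], total = 9
  t=11: active resources = [3], total = 3
  t=12: active resources = [3], total = 3
Peak resource demand = 12

12


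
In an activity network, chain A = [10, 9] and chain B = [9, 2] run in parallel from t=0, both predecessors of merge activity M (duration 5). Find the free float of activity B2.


ES(B2) = sum of predecessors on chain B = 9
EF(B2) = ES + duration = 9 + 2 = 11
Successor of B2 is M. ES(M) = max(sum(A), sum(B)) = max(19, 11) = 19
Free float = ES(successor) - EF(current) = 19 - 11 = 8

8


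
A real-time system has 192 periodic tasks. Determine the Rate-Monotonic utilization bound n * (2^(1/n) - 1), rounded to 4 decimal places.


Compute 2^(1/192) = 1.0036166660
Subtract 1: 1.0036166660 - 1 = 0.0036166660
Multiply by n: 192 * 0.0036166660 = 0.6943998720
Round to 4 dp: 0.6944

0.6944


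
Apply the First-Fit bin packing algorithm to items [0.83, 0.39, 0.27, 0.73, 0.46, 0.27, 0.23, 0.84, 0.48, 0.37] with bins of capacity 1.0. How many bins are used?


Place items sequentially using First-Fit:
  Item 0.83 -> new Bin 1
  Item 0.39 -> new Bin 2
  Item 0.27 -> Bin 2 (now 0.66)
  Item 0.73 -> new Bin 3
  Item 0.46 -> new Bin 4
  Item 0.27 -> Bin 2 (now 0.93)
  Item 0.23 -> Bin 3 (now 0.96)
  Item 0.84 -> new Bin 5
  Item 0.48 -> Bin 4 (now 0.94)
  Item 0.37 -> new Bin 6
Total bins used = 6

6


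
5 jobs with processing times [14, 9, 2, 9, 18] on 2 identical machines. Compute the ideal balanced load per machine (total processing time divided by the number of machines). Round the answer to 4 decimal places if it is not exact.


Total processing time = 14 + 9 + 2 + 9 + 18 = 52
Number of machines = 2
Ideal balanced load = 52 / 2 = 26.0

26.0


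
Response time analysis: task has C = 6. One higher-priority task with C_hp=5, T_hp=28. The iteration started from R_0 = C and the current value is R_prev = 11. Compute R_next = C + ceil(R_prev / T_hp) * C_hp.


R_next = C + ceil(R_prev / T_hp) * C_hp
ceil(11 / 28) = ceil(0.3929) = 1
Interference = 1 * 5 = 5
R_next = 6 + 5 = 11
R_next = R_prev, so the iteration has converged (response time = 11).

11


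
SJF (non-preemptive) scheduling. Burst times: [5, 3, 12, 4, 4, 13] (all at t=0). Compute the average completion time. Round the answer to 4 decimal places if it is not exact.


SJF order (ascending): [3, 4, 4, 5, 12, 13]
Completion times:
  Job 1: burst=3, C=3
  Job 2: burst=4, C=7
  Job 3: burst=4, C=11
  Job 4: burst=5, C=16
  Job 5: burst=12, C=28
  Job 6: burst=13, C=41
Average completion = 106/6 = 17.6667

17.6667


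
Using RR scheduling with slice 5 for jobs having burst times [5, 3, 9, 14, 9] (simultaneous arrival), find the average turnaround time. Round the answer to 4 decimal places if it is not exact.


Time quantum = 5
Execution trace:
  J1 runs 5 units, time = 5
  J2 runs 3 units, time = 8
  J3 runs 5 units, time = 13
  J4 runs 5 units, time = 18
  J5 runs 5 units, time = 23
  J3 runs 4 units, time = 27
  J4 runs 5 units, time = 32
  J5 runs 4 units, time = 36
  J4 runs 4 units, time = 40
Finish times: [5, 8, 27, 40, 36]
Average turnaround = 116/5 = 23.2

23.2


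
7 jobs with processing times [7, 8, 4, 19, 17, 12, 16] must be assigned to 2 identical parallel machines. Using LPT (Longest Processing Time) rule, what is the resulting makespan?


Sort jobs in decreasing order (LPT): [19, 17, 16, 12, 8, 7, 4]
Assign each job to the least loaded machine:
  Machine 1: jobs [19, 12, 8, 4], load = 43
  Machine 2: jobs [17, 16, 7], load = 40
Makespan = max load = 43

43


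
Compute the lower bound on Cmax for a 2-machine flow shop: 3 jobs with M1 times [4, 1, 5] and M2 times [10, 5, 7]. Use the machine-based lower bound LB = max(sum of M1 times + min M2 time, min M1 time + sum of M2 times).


LB1 = sum(M1 times) + min(M2 times) = 10 + 5 = 15
LB2 = min(M1 times) + sum(M2 times) = 1 + 22 = 23
Lower bound = max(LB1, LB2) = max(15, 23) = 23

23


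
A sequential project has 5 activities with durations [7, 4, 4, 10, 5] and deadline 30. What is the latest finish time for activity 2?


LF(activity 2) = deadline - sum of successor durations
Successors: activities 3 through 5 with durations [4, 10, 5]
Sum of successor durations = 19
LF = 30 - 19 = 11

11


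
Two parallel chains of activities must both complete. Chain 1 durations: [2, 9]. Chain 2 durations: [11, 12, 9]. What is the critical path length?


Path A total = 2 + 9 = 11
Path B total = 11 + 12 + 9 = 32
Critical path = longest path = max(11, 32) = 32

32


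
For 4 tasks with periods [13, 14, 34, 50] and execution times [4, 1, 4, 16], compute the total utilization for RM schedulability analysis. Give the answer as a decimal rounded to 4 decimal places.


Compute individual utilizations (exact fractions):
  Task 1: C/T = 4/13 (approx. 0.3077)
  Task 2: C/T = 1/14 (approx. 0.0714)
  Task 3: C/T = 4/34 = 2/17 (approx. 0.1176)
  Task 4: C/T = 16/50 = 8/25 (approx. 0.32)
Total utilization U = 4/13 + 1/14 + 2/17 + 8/25 = 63177/77350
Rounded to 4 decimal places: U = 0.8168
RM (Liu & Layland) bound for 4 tasks = 0.756828; compare with U = 63177/77350 (approx. 0.816768)
bound < U <= 1, so the RM sufficient condition is not met (inconclusive; an exact test such as response-time analysis is needed).

0.8168


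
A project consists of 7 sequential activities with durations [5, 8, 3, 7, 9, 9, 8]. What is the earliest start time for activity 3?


Activity 3 starts after activities 1 through 2 complete.
Predecessor durations: [5, 8]
ES = 5 + 8 = 13

13


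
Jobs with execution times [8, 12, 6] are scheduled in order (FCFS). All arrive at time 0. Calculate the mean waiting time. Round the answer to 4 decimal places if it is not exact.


FCFS order (as given): [8, 12, 6]
Waiting times:
  Job 1: wait = 0
  Job 2: wait = 8
  Job 3: wait = 20
Sum of waiting times = 28
Average waiting time = 28/3 = 9.3333

9.3333


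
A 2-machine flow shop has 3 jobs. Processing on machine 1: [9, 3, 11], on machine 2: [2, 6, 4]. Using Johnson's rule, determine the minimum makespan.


Apply Johnson's rule:
  Group 1 (a <= b): [(2, 3, 6)]
  Group 2 (a > b): [(3, 11, 4), (1, 9, 2)]
Optimal job order: [2, 3, 1]
Schedule:
  Job 2: M1 done at 3, M2 done at 9
  Job 3: M1 done at 14, M2 done at 18
  Job 1: M1 done at 23, M2 done at 25
Makespan = 25

25
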